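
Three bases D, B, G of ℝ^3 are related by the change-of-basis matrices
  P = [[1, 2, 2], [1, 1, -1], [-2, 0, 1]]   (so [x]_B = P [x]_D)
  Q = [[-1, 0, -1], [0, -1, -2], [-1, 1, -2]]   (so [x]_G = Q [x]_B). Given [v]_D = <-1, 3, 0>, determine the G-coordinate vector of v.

<-7, -6, -7>

Apply P to get B-coordinates <5, 2, 2>, then Q to get G-coordinates.
The result is [v]_G = <-7, -6, -7>.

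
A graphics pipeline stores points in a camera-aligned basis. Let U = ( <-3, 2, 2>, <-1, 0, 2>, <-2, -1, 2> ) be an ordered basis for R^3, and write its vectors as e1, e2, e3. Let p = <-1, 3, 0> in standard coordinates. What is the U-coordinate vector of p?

<1, 0, -1>

[p]_U is the unique c with M c = p, where M has columns e1, ..., e3.
Gaussian elimination on [M | p] yields c = (1, 0, -1).
Check: e1 + 0·e2 - e3 = <-1, 3, 0>.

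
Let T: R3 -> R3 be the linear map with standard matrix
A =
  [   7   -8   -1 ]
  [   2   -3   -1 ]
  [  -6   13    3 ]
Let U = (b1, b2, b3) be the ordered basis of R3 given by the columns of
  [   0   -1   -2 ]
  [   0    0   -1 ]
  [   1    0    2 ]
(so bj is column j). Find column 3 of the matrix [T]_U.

Compute T(b3) = A b3 = (-8, -3, 5) in standard coordinates.
Then write this in U-coordinates: solve for y in y_1 b1 + ... + y_3 b3 = (-8, -3, 5).
This gives y = (-1, 2, 3), which is column 3 of [T]_U.

(-1, 2, 3)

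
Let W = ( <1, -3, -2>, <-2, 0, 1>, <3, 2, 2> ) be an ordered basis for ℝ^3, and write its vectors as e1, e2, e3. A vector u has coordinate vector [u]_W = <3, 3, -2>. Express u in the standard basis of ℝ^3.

By definition u = 3e1 + 3e2 - 2e3.
Summing componentwise gives <-9, -13, -7>.

<-9, -13, -7>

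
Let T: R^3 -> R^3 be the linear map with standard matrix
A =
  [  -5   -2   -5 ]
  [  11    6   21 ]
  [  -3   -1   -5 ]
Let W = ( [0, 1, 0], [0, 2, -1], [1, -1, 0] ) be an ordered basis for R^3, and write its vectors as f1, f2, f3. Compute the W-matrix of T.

Let P have columns f1, ..., f3. Then [T]_W = P^(-1) A P.
Here det P = -1, so P^(-1) is integer; computing A P first and then P^(-1)(A P) gives [[2, -2, -2], [1, -3, 2], [-2, 1, -3]].

[[2, -2, -2], [1, -3, 2], [-2, 1, -3]]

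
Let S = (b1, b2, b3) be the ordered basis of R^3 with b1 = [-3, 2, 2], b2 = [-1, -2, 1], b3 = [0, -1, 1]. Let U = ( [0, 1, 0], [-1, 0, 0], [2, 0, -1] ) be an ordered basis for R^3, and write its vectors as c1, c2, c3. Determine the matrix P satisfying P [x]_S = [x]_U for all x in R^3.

[[2, -2, -1], [-1, -1, -2], [-2, -1, -1]]

Take x = bj: its S-coordinates are the j-th standard unit vector, so P e_j — column j of P — equals [bj]_U.
b1 = 2c1 - c2 - 2c3, giving column 1 = [2, -1, -2]; repeating for each j gives P = [[2, -2, -1], [-1, -1, -2], [-2, -1, -1]].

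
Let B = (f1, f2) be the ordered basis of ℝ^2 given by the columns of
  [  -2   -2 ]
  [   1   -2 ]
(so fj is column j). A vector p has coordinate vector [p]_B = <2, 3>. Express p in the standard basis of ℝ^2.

p = M [p]_B, where M has columns f1, f2.
Carrying out the matrix-vector product, p = <-10, -4>.

<-10, -4>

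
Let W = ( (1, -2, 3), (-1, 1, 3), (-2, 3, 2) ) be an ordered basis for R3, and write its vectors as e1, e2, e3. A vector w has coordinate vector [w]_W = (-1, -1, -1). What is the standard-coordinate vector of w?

(2, -2, -8)

The coordinates say w = -e1 - e2 - e3; adding the scaled basis vectors gives (2, -2, -8).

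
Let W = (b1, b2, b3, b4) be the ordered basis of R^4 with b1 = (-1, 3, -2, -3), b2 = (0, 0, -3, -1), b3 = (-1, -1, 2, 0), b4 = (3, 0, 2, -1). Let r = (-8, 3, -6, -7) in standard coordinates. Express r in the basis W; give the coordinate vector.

Write r = c_1 b1 + ... + c_4 b4 and solve for the c_i.
Row-reducing the augmented matrix [M | r] gives c = (2, 2, 3, -1).
Check: 2b1 + 2b2 + 3b3 - b4 = (-8, 3, -6, -7).

(2, 2, 3, -1)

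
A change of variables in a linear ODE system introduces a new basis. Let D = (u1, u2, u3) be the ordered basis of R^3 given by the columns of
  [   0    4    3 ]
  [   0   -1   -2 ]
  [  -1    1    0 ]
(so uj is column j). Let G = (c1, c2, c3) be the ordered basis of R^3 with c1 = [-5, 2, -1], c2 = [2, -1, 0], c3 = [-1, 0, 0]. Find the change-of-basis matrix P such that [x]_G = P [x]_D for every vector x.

Take x = uj: its D-coordinates are the j-th standard unit vector, so P e_j — column j of P — equals [uj]_G.
u1 = c1 + 2c2 - c3, giving column 1 = [1, 2, -1]; repeating for each j gives P = [[1, -1, 0], [2, -1, 2], [-1, -1, 1]].

[[1, -1, 0], [2, -1, 2], [-1, -1, 1]]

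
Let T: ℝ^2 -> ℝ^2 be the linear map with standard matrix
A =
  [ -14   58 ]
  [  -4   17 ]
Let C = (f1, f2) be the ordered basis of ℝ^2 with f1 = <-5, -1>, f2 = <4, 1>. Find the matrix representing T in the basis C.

Let P have columns f1, f2. Then [T]_C = P^(-1) A P.
Here det P = -1, so P^(-1) is integer; computing A P first and then P^(-1)(A P) gives [[0, 2], [3, 3]].

[[0, 2], [3, 3]]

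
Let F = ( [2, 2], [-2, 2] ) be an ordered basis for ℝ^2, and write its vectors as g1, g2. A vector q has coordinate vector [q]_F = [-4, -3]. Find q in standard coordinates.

q = M [q]_F, where M has columns g1, g2.
Carrying out the matrix-vector product, q = [-2, -14].

[-2, -14]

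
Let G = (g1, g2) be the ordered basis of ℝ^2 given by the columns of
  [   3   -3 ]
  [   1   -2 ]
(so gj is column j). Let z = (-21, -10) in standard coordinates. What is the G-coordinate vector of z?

Write z = c_1 g1 + c_2 g2 and solve for the c_i.
System: 3c_1 - 3c_2 = -21, c_1 - 2c_2 = -10; solving gives c_1 = -4, c_2 = 3.
Check: -4g1 + 3g2 = (-21, -10).

(-4, 3)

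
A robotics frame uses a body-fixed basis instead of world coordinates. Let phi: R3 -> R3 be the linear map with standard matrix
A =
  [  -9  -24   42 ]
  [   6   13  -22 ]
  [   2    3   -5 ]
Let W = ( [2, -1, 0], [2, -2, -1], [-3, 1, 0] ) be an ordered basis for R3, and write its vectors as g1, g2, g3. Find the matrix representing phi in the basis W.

The j-th column of [phi]_W is [phi(gj)]_W.
phi(g1) = A g1 = [6, -1, 1] = g1 - g2 - 2g3, so column 1 is [1, -1, -2].
Repeating for g2, g3 and assembling the columns gives [[1, 0, 0], [-1, -3, 3], [-2, 2, 1]].

[[1, 0, 0], [-1, -3, 3], [-2, 2, 1]]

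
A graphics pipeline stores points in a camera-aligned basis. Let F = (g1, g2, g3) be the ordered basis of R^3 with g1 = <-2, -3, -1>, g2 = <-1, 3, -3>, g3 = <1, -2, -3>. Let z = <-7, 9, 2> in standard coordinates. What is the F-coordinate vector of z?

<1, 2, -3>

We seek scalars with c_1 g1 + ... + c_3 g3 = z; equivalently solve M c = z where the columns of M are g1, ..., g3.
Solving this 3x3 system gives c = (1, 2, -3).
Check: g1 + 2g2 - 3g3 = <-7, 9, 2>.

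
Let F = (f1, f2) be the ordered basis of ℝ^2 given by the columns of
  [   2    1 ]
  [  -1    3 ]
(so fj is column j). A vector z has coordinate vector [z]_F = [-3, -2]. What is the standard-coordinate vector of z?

[-8, -3]

The coordinates say z = -3f1 - 2f2; adding the scaled basis vectors gives [-8, -3].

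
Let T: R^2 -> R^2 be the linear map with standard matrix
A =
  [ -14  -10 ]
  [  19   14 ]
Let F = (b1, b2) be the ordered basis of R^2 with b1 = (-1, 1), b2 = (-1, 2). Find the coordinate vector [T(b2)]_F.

(3, 3)

Compute T(b2) = A b2 = (-6, 9) in standard coordinates.
Then write this in F-coordinates: solve for y in y_1 b1 + y_2 b2 = (-6, 9).
This gives y = (3, 3), which is column 2 of [T]_F.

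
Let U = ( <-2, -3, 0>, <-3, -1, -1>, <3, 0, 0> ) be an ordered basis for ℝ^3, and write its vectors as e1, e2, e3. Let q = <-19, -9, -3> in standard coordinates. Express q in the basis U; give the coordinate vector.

We seek scalars with c_1 e1 + ... + c_3 e3 = q; equivalently solve M c = q where the columns of M are e1, ..., e3.
Gaussian elimination on [M | q] yields c = (2, 3, -2).
Check: 2e1 + 3e2 - 2e3 = <-19, -9, -3>.

<2, 3, -2>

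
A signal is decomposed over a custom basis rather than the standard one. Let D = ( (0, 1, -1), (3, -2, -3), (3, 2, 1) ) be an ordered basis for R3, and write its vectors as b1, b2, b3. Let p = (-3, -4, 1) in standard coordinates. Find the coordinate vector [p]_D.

(-2, 0, -1)

We seek scalars with c_1 b1 + ... + c_3 b3 = p; equivalently solve M c = p where the columns of M are b1, ..., b3.
Row-reducing the augmented matrix [M | p] gives c = (-2, 0, -1).
Check: -2b1 + 0·b2 - b3 = (-3, -4, 1).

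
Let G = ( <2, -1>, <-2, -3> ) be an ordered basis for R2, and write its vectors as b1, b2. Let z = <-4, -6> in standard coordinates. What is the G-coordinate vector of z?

Write z = c_1 b1 + c_2 b2 and solve for the c_i.
System: 2c_1 - 2c_2 = -4, -c_1 - 3c_2 = -6; solving gives c_1 = 0, c_2 = 2.
Check: 0·b1 + 2b2 = <-4, -6>.

<0, 2>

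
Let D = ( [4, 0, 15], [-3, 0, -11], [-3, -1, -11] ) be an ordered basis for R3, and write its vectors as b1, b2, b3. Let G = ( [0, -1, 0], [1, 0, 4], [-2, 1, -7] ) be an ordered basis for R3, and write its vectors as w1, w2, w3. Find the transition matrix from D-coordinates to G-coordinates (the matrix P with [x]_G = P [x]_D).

[[-1, 1, 2], [2, -1, -1], [-1, 1, 1]]

Let M have columns bj and N have columns wj. Then for every x, N [x]_G = x = M [x]_D, so P = N^(-1) M.
Since det N = 1, N^(-1) has integer entries; multiplying gives P = [[-1, 1, 2], [2, -1, -1], [-1, 1, 1]].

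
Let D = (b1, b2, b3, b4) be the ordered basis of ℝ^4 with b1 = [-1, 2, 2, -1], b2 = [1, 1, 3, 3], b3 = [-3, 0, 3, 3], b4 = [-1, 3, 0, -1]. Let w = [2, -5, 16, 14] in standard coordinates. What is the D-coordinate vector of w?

Write w = c_1 b1 + ... + c_4 b4 and solve for the c_i.
Solving this 4x4 system gives c = (2, 3, 1, -4).
Check: 2b1 + 3b2 + b3 - 4b4 = [2, -5, 16, 14].

[2, 3, 1, -4]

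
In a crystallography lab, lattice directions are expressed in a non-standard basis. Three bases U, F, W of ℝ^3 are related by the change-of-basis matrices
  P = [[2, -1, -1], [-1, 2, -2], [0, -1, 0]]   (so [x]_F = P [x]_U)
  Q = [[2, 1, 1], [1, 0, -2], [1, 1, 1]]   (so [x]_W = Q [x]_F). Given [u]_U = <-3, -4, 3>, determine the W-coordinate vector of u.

<-17, -13, -12>

Composing the changes, [u]_W = Q P [u]_U.
Q P = [[3, -1, -4], [2, 1, -1], [1, 0, -3]]; applying this to <-3, -4, 3> gives <-17, -13, -12>.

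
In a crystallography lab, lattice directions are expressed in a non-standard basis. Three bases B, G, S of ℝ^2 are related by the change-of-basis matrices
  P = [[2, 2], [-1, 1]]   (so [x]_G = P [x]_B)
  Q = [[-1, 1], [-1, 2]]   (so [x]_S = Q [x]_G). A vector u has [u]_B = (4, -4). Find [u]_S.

(-8, -16)

First [u]_G = P [u]_B = (0, -8).
Then [u]_S = Q [u]_G = (-8, -16).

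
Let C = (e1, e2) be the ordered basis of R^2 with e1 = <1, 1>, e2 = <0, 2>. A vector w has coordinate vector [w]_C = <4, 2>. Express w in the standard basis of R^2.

<4, 8>

By definition w = 4e1 + 2e2.
Summing componentwise gives <4, 8>.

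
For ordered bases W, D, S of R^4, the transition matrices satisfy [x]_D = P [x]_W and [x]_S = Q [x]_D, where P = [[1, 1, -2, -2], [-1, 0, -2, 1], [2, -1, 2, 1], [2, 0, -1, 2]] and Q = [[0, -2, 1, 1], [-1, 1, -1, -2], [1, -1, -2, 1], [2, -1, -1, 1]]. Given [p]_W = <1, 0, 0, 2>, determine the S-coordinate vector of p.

Apply P to get D-coordinates <-3, 1, 4, 6>, then Q to get S-coordinates.
The result is [p]_S = <8, -12, -6, -5>.

<8, -12, -6, -5>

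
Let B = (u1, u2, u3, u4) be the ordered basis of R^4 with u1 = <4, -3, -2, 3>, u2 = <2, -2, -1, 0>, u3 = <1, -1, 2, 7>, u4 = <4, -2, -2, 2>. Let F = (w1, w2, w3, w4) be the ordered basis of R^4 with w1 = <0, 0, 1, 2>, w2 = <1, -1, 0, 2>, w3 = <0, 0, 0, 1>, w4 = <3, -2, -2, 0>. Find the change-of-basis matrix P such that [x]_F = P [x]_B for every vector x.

[[0, -1, 2, 2], [1, 2, 1, -2], [1, -2, 1, 2], [1, 0, 0, 2]]

Take x = uj: its B-coordinates are the j-th standard unit vector, so P e_j — column j of P — equals [uj]_F.
u1 = 0·w1 + w2 + w3 + w4, giving column 1 = <0, 1, 1, 1>; repeating for each j gives P = [[0, -1, 2, 2], [1, 2, 1, -2], [1, -2, 1, 2], [1, 0, 0, 2]].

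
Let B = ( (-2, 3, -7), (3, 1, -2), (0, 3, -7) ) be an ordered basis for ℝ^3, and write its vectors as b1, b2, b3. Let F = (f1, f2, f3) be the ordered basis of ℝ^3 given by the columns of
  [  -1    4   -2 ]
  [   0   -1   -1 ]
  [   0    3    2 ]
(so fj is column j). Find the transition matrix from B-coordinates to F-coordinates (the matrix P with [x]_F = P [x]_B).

Column j of P is [bj]_F, since P maps B-coordinates to F-coordinates.
Expressing b1 in F: b1 = 2f1 - f2 - 2f3, so column 1 of P is (2, -1, -2).
Doing the same for each bj gives P = [[2, -1, 0], [-1, 0, -1], [-2, -1, -2]].

[[2, -1, 0], [-1, 0, -1], [-2, -1, -2]]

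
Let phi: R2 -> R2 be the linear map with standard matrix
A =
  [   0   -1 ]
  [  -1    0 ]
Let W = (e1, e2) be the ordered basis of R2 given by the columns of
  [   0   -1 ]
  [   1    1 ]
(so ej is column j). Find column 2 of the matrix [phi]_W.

Column 2 of [phi]_W is the W-coordinate vector of phi(e2).
In standard coordinates phi(e2) = A e2 = (-1, 1).
Converting to W: (-1, 1) = 0·e1 + e2, so the coordinate vector is (0, 1).

(0, 1)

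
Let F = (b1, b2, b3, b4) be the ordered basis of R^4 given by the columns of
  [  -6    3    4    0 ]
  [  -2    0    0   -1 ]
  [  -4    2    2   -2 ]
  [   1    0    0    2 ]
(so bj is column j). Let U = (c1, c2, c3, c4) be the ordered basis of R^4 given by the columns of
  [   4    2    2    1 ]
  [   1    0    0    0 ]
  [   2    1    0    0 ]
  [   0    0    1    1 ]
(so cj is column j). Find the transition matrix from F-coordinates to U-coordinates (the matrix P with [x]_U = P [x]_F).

Let M have columns bj and N have columns cj. Then for every x, N [x]_U = x = M [x]_F, so P = N^(-1) M.
Since det N = 1, N^(-1) has integer entries; multiplying gives P = [[-2, 0, 0, -1], [0, 2, 2, 0], [1, -1, 0, 2], [0, 1, 0, 0]].

[[-2, 0, 0, -1], [0, 2, 2, 0], [1, -1, 0, 2], [0, 1, 0, 0]]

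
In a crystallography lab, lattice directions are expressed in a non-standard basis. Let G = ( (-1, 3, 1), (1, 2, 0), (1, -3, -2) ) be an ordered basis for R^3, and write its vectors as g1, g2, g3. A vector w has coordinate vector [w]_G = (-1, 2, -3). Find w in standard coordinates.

By definition w = -g1 + 2g2 - 3g3.
Summing componentwise gives (0, 10, 5).

(0, 10, 5)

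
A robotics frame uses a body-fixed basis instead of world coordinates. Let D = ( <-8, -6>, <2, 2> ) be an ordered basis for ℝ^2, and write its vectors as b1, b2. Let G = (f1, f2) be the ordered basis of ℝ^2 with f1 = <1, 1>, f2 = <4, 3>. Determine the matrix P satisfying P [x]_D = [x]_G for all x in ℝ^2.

[[0, 2], [-2, 0]]

Let M have columns bj and N have columns fj. Then for every x, N [x]_G = x = M [x]_D, so P = N^(-1) M.
Since det N = -1, N^(-1) has integer entries; multiplying gives P = [[0, 2], [-2, 0]].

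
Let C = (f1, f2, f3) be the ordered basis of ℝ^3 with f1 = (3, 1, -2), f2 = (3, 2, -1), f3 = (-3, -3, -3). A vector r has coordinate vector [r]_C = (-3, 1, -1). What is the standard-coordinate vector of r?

r = M [r]_C, where M has columns f1, ..., f3.
Carrying out the matrix-vector product, r = (-3, 2, 8).

(-3, 2, 8)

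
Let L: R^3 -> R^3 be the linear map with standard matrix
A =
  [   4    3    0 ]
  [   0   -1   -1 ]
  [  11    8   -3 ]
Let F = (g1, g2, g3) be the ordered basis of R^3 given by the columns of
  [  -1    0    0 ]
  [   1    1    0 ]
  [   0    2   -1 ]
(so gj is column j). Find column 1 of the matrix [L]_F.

Compute L(g1) = A g1 = (-1, -1, -3) in standard coordinates.
Then write this in F-coordinates: solve for y in y_1 g1 + ... + y_3 g3 = (-1, -1, -3).
This gives y = (1, -2, -1), which is column 1 of [L]_F.

(1, -2, -1)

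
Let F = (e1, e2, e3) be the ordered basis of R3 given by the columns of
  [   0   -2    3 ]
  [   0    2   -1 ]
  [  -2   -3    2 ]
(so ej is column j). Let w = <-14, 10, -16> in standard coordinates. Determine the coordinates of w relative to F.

Write w = c_1 e1 + ... + c_3 e3 and solve for the c_i.
Row-reducing the augmented matrix [M | w] gives c = (0, 4, -2).
Check: 0·e1 + 4e2 - 2e3 = <-14, 10, -16>.

<0, 4, -2>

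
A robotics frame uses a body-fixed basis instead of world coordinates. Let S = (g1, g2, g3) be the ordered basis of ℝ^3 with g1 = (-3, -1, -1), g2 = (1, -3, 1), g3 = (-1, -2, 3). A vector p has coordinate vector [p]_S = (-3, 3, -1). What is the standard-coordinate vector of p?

The coordinates say p = -3g1 + 3g2 - g3; adding the scaled basis vectors gives (13, -4, 3).

(13, -4, 3)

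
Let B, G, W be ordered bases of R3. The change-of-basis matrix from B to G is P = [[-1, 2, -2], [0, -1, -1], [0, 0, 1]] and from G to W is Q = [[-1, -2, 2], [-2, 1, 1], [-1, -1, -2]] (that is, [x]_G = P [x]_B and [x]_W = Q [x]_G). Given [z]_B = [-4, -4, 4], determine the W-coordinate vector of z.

Composing the changes, [z]_W = Q P [z]_B.
Q P = [[1, 0, 6], [2, -5, 4], [1, -1, 1]]; applying this to [-4, -4, 4] gives [20, 28, 4].

[20, 28, 4]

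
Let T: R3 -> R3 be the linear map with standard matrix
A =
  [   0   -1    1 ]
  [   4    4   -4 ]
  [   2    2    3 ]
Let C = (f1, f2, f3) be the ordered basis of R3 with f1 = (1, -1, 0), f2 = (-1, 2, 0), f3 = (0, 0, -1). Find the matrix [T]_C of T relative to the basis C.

[[2, 0, 2], [1, 2, 3], [0, -2, 3]]

Let P have columns f1, ..., f3. Then [T]_C = P^(-1) A P.
Here det P = -1, so P^(-1) is integer; computing A P first and then P^(-1)(A P) gives [[2, 0, 2], [1, 2, 3], [0, -2, 3]].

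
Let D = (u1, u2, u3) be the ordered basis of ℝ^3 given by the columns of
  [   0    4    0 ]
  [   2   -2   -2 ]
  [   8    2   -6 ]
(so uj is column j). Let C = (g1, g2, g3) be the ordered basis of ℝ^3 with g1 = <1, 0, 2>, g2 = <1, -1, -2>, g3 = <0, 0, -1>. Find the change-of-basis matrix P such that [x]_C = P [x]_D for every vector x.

[[2, 2, -2], [-2, 2, 2], [0, -2, -2]]

Let M have columns uj and N have columns gj. Then for every x, N [x]_C = x = M [x]_D, so P = N^(-1) M.
Since det N = 1, N^(-1) has integer entries; multiplying gives P = [[2, 2, -2], [-2, 2, 2], [0, -2, -2]].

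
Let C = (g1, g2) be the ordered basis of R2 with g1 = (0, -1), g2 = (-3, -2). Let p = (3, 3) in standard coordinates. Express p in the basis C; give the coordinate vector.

(-1, -1)

[p]_C is the unique c with M c = p, where M has columns g1, g2.
System: 0c_1 - 3c_2 = 3, -c_1 - 2c_2 = 3; solving gives c_1 = -1, c_2 = -1.
Check: -g1 - g2 = (3, 3).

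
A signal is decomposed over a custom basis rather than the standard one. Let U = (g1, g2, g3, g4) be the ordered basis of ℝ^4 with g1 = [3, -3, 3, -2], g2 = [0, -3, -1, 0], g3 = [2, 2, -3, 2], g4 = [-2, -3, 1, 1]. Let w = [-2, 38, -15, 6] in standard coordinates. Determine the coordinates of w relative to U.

[w]_U is the unique c with M c = w, where M has columns g1, ..., g4.
Gaussian elimination on [M | w] yields c = (-4, -4, 1, -4).
Check: -4g1 - 4g2 + g3 - 4g4 = [-2, 38, -15, 6].

[-4, -4, 1, -4]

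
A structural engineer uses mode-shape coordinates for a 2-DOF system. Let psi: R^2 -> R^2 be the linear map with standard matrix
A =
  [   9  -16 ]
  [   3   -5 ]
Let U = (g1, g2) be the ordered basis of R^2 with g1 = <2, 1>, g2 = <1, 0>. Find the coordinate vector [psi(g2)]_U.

Compute psi(g2) = A g2 = <9, 3> in standard coordinates.
Then write this in U-coordinates: solve for y in y_1 g1 + y_2 g2 = <9, 3>.
This gives y = <3, 3>, which is column 2 of [psi]_U.

<3, 3>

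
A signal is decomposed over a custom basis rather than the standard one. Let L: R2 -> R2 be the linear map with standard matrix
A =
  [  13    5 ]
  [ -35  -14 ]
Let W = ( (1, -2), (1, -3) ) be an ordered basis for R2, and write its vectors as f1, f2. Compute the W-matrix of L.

[[2, 1], [1, -3]]

With P the matrix whose columns are f1, f2, [L]_W = P^(-1) A P.
Column by column: L(f1) = A f1 = (3, -7); its W-coordinates (2, 1) give column 1.
Continuing for each basis vector yields [L]_W = [[2, 1], [1, -3]].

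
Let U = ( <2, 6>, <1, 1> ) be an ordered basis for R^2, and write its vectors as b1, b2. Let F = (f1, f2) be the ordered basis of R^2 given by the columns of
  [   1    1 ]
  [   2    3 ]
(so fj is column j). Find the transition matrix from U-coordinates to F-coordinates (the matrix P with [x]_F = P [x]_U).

Column j of P is [bj]_F, since P maps U-coordinates to F-coordinates.
Expressing b1 in F: b1 = 0·f1 + 2f2, so column 1 of P is <0, 2>.
Doing the same for each bj gives P = [[0, 2], [2, -1]].

[[0, 2], [2, -1]]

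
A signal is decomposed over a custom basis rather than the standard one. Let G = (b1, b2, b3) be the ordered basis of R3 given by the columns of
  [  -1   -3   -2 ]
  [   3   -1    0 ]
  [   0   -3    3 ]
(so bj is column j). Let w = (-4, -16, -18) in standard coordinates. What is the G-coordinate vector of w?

(-4, 4, -2)

We seek scalars with c_1 b1 + ... + c_3 b3 = w; equivalently solve M c = w where the columns of M are b1, ..., b3.
Gaussian elimination on [M | w] yields c = (-4, 4, -2).
Check: -4b1 + 4b2 - 2b3 = (-4, -16, -18).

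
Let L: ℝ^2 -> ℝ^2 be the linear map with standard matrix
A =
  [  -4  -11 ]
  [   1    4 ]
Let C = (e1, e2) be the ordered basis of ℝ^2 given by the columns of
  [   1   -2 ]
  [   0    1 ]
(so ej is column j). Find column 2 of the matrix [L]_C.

<1, 2>

Compute L(e2) = A e2 = <-3, 2> in standard coordinates.
Then write this in C-coordinates: solve for y in y_1 e1 + y_2 e2 = <-3, 2>.
This gives y = <1, 2>, which is column 2 of [L]_C.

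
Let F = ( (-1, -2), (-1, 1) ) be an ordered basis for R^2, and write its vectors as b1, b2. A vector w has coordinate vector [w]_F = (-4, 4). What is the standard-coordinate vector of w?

The coordinates say w = -4b1 + 4b2; adding the scaled basis vectors gives (0, 12).

(0, 12)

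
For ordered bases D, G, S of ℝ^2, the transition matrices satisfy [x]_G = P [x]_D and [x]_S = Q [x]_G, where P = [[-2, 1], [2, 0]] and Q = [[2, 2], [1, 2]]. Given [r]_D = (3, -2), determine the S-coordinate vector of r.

(-4, 4)

Apply P to get G-coordinates (-8, 6), then Q to get S-coordinates.
The result is [r]_S = (-4, 4).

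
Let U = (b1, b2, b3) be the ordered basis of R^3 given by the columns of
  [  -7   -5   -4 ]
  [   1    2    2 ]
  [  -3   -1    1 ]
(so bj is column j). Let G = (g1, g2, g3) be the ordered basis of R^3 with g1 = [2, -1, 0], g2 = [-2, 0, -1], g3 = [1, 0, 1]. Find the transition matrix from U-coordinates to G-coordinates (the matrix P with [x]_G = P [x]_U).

Let M have columns bj and N have columns gj. Then for every x, N [x]_G = x = M [x]_U, so P = N^(-1) M.
Since det N = -1, N^(-1) has integer entries; multiplying gives P = [[-1, -2, -2], [2, 0, 1], [-1, -1, 2]].

[[-1, -2, -2], [2, 0, 1], [-1, -1, 2]]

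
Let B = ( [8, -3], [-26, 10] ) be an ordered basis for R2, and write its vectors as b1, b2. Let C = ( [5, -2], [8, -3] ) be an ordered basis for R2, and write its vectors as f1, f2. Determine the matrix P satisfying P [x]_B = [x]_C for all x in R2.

[[0, -2], [1, -2]]

Column j of P is [bj]_C, since P maps B-coordinates to C-coordinates.
Expressing b1 in C: b1 = 0·f1 + f2, so column 1 of P is [0, 1].
Doing the same for each bj gives P = [[0, -2], [1, -2]].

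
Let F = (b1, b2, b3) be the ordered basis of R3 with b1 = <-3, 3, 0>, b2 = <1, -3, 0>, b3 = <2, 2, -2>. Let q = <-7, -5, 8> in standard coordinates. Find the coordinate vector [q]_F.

<-1, -2, -4>

Write q = c_1 b1 + ... + c_3 b3 and solve for the c_i.
Row-reducing the augmented matrix [M | q] gives c = (-1, -2, -4).
Check: -b1 - 2b2 - 4b3 = <-7, -5, 8>.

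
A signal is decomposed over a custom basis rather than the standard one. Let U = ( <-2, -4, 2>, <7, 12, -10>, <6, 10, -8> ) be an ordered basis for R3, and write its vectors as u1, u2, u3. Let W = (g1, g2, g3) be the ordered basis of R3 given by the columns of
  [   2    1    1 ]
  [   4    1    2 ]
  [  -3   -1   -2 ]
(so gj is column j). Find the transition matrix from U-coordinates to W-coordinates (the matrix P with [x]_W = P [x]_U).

Column j of P is [uj]_W, since P maps U-coordinates to W-coordinates.
Expressing u1 in W: u1 = -2g1 + 0·g2 + 2g3, so column 1 of P is <-2, 0, 2>.
Doing the same for each uj gives P = [[-2, 2, 2], [0, 2, 2], [2, 1, 0]].

[[-2, 2, 2], [0, 2, 2], [2, 1, 0]]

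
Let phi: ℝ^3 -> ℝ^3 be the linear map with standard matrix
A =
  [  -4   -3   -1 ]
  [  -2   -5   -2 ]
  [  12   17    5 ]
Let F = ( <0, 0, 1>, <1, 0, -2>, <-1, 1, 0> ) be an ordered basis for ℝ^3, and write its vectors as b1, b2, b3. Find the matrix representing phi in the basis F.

[[-1, 2, 1], [-3, 0, -2], [-2, 2, -3]]

Let P have columns b1, ..., b3. Then [phi]_F = P^(-1) A P.
Here det P = 1, so P^(-1) is integer; computing A P first and then P^(-1)(A P) gives [[-1, 2, 1], [-3, 0, -2], [-2, 2, -3]].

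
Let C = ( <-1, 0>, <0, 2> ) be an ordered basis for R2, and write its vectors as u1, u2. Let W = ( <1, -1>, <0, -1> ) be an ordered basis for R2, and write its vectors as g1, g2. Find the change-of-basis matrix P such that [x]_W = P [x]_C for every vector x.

[[-1, 0], [1, -2]]

Take x = uj: its C-coordinates are the j-th standard unit vector, so P e_j — column j of P — equals [uj]_W.
u1 = -g1 + g2, giving column 1 = <-1, 1>; repeating for each j gives P = [[-1, 0], [1, -2]].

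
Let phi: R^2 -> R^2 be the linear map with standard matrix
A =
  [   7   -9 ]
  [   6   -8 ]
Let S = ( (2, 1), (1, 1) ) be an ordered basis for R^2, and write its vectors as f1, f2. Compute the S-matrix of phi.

[[1, 0], [3, -2]]

Let P have columns f1, f2. Then [phi]_S = P^(-1) A P.
Here det P = 1, so P^(-1) is integer; computing A P first and then P^(-1)(A P) gives [[1, 0], [3, -2]].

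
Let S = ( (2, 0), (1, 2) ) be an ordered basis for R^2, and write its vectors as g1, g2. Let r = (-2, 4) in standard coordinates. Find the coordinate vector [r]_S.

[r]_S is the unique c with M c = r, where M has columns g1, g2.
System: 2c_1 + c_2 = -2, 0c_1 + 2c_2 = 4; solving gives c_1 = -2, c_2 = 2.
Check: -2g1 + 2g2 = (-2, 4).

(-2, 2)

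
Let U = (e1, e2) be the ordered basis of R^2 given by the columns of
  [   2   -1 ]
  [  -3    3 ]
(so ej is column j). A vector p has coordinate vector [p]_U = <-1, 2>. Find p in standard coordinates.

<-4, 9>

The coordinates say p = -e1 + 2e2; adding the scaled basis vectors gives <-4, 9>.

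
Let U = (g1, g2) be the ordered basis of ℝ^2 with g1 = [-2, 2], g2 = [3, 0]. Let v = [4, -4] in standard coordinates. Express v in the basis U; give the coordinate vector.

We seek scalars with c_1 g1 + c_2 g2 = v; equivalently solve M c = v where the columns of M are g1, g2.
System: -2c_1 + 3c_2 = 4, 2c_1 + 0c_2 = -4; solving gives c_1 = -2, c_2 = 0.
Check: -2g1 + 0·g2 = [4, -4].

[-2, 0]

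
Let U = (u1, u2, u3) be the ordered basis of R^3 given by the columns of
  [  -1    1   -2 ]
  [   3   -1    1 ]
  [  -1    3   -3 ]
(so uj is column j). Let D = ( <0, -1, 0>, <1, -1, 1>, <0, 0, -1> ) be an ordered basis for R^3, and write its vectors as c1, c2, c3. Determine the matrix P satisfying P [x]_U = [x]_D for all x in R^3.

Column j of P is [uj]_D, since P maps U-coordinates to D-coordinates.
Expressing u1 in D: u1 = -2c1 - c2 + 0·c3, so column 1 of P is <-2, -1, 0>.
Doing the same for each uj gives P = [[-2, 0, 1], [-1, 1, -2], [0, -2, 1]].

[[-2, 0, 1], [-1, 1, -2], [0, -2, 1]]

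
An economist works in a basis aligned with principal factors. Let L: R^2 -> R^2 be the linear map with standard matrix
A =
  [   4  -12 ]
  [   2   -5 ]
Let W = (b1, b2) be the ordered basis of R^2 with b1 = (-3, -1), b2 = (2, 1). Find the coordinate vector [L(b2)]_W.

Compute L(b2) = A b2 = (-4, -1) in standard coordinates.
Then write this in W-coordinates: solve for y in y_1 b1 + y_2 b2 = (-4, -1).
This gives y = (2, 1), which is column 2 of [L]_W.

(2, 1)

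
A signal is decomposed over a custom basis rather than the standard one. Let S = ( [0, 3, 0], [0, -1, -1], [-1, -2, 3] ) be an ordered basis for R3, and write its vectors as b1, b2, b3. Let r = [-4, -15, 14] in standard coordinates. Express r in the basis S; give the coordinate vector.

We seek scalars with c_1 b1 + ... + c_3 b3 = r; equivalently solve M c = r where the columns of M are b1, ..., b3.
Solving this 3x3 system gives c = (-3, -2, 4).
Check: -3b1 - 2b2 + 4b3 = [-4, -15, 14].

[-3, -2, 4]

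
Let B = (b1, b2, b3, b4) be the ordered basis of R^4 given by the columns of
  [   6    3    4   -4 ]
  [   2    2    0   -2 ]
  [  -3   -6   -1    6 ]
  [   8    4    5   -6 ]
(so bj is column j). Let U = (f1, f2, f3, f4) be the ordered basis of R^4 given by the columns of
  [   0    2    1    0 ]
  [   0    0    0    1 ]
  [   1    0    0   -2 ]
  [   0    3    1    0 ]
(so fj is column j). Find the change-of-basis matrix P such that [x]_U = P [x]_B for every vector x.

[[1, -2, -1, 2], [2, 1, 1, -2], [2, 1, 2, 0], [2, 2, 0, -2]]

Let M have columns bj and N have columns fj. Then for every x, N [x]_U = x = M [x]_B, so P = N^(-1) M.
Since det N = 1, N^(-1) has integer entries; multiplying gives P = [[1, -2, -1, 2], [2, 1, 1, -2], [2, 1, 2, 0], [2, 2, 0, -2]].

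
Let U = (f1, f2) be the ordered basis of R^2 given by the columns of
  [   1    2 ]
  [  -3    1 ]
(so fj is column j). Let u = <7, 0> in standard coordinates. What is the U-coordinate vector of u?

<1, 3>

We seek scalars with c_1 f1 + c_2 f2 = u; equivalently solve M c = u where the columns of M are f1, f2.
System: c_1 + 2c_2 = 7, -3c_1 + c_2 = 0; solving gives c_1 = 1, c_2 = 3.
Check: f1 + 3f2 = <7, 0>.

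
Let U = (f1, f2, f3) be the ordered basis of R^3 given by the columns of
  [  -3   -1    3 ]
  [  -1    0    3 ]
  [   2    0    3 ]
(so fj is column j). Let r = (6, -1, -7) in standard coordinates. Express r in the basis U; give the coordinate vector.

(-2, -3, -1)

We seek scalars with c_1 f1 + ... + c_3 f3 = r; equivalently solve M c = r where the columns of M are f1, ..., f3.
Gaussian elimination on [M | r] yields c = (-2, -3, -1).
Check: -2f1 - 3f2 - f3 = (6, -1, -7).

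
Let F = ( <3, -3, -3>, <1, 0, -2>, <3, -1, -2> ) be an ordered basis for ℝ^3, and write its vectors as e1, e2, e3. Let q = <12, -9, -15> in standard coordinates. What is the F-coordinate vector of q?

We seek scalars with c_1 e1 + ... + c_3 e3 = q; equivalently solve M c = q where the columns of M are e1, ..., e3.
Gaussian elimination on [M | q] yields c = (3, 3, 0).
Check: 3e1 + 3e2 + 0·e3 = <12, -9, -15>.

<3, 3, 0>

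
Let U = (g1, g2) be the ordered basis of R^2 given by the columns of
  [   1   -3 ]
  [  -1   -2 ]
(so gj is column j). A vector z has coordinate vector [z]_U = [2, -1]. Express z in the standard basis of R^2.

[5, 0]

z = M [z]_U, where M has columns g1, g2.
Carrying out the matrix-vector product, z = [5, 0].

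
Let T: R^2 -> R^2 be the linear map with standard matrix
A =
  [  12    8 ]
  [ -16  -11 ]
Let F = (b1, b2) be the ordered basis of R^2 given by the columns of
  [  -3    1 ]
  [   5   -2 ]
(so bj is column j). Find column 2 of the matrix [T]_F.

<2, 2>

Column 2 of [T]_F is the F-coordinate vector of T(b2).
In standard coordinates T(b2) = A b2 = <-4, 6>.
Converting to F: <-4, 6> = 2b1 + 2b2, so the coordinate vector is <2, 2>.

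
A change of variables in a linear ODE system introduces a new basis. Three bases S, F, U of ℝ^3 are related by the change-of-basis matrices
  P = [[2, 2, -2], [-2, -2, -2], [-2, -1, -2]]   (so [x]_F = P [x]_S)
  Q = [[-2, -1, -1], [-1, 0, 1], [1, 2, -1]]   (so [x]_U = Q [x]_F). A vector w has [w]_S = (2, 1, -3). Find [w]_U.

(-25, -11, 11)

Apply P to get F-coordinates (12, 0, 1), then Q to get U-coordinates.
The result is [w]_U = (-25, -11, 11).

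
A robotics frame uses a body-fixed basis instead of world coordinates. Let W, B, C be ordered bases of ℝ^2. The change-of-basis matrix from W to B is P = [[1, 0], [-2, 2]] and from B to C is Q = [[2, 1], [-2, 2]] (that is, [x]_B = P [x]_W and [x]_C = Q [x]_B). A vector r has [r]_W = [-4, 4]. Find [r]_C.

[8, 40]

Composing the changes, [r]_C = Q P [r]_W.
Q P = [[0, 2], [-6, 4]]; applying this to [-4, 4] gives [8, 40].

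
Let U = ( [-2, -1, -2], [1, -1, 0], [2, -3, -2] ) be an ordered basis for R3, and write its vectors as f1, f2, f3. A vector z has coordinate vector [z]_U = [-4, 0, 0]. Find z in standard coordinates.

[8, 4, 8]

z = M [z]_U, where M has columns f1, ..., f3.
Carrying out the matrix-vector product, z = [8, 4, 8].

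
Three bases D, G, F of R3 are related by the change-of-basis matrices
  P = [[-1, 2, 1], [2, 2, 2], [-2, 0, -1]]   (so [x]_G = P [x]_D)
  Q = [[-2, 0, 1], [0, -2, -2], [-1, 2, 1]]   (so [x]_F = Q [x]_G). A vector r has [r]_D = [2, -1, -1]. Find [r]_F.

[7, 6, 2]

Apply P to get G-coordinates [-5, 0, -3], then Q to get F-coordinates.
The result is [r]_F = [7, 6, 2].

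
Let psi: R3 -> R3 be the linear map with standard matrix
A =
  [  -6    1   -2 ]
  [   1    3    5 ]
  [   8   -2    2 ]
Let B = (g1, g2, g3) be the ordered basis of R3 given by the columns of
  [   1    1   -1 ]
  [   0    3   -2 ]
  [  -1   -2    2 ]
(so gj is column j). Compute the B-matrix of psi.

[[-2, 0, 0], [0, -2, 3], [2, -3, 3]]

With P the matrix whose columns are g1, ..., g3, [psi]_B = P^(-1) A P.
Column by column: psi(g1) = A g1 = <-4, -4, 6>; its B-coordinates <-2, 0, 2> give column 1.
Continuing for each basis vector yields [psi]_B = [[-2, 0, 0], [0, -2, 3], [2, -3, 3]].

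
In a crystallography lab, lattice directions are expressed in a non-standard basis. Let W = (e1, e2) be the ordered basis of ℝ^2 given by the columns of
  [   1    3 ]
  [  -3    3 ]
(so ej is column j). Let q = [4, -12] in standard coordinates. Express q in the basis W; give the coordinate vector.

[q]_W is the unique c with M c = q, where M has columns e1, e2.
System: c_1 + 3c_2 = 4, -3c_1 + 3c_2 = -12; solving gives c_1 = 4, c_2 = 0.
Check: 4e1 + 0·e2 = [4, -12].

[4, 0]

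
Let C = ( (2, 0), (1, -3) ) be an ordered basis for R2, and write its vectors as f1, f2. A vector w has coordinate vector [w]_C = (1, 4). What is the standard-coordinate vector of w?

(6, -12)

The coordinates say w = f1 + 4f2; adding the scaled basis vectors gives (6, -12).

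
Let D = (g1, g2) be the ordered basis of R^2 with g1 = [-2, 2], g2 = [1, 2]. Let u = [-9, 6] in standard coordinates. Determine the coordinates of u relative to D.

[4, -1]

[u]_D is the unique c with M c = u, where M has columns g1, g2.
System: -2c_1 + c_2 = -9, 2c_1 + 2c_2 = 6; solving gives c_1 = 4, c_2 = -1.
Check: 4g1 - g2 = [-9, 6].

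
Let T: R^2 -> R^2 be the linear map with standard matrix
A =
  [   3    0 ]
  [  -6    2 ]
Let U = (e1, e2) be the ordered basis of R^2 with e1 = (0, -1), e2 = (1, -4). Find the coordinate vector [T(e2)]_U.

(2, 3)

Column 2 of [T]_U is the U-coordinate vector of T(e2).
In standard coordinates T(e2) = A e2 = (3, -14).
Converting to U: (3, -14) = 2e1 + 3e2, so the coordinate vector is (2, 3).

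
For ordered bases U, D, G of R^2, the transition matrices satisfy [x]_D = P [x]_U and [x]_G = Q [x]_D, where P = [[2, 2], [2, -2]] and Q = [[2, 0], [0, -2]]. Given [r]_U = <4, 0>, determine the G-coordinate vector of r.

Apply P to get D-coordinates <8, 8>, then Q to get G-coordinates.
The result is [r]_G = <16, -16>.

<16, -16>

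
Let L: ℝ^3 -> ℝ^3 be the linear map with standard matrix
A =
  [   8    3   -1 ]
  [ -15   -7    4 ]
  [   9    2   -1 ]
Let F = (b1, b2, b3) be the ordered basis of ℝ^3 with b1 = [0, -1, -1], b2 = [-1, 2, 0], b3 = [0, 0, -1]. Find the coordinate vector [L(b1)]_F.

[1, 2, 0]

Column 1 of [L]_F is the F-coordinate vector of L(b1).
In standard coordinates L(b1) = A b1 = [-2, 3, -1].
Converting to F: [-2, 3, -1] = b1 + 2b2 + 0·b3, so the coordinate vector is [1, 2, 0].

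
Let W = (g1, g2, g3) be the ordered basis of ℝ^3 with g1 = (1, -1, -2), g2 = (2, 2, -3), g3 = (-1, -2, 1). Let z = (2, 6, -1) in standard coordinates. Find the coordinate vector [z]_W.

Write z = c_1 g1 + ... + c_3 g3 and solve for the c_i.
Row-reducing the augmented matrix [M | z] gives c = (0, -1, -4).
Check: 0·g1 - g2 - 4g3 = (2, 6, -1).

(0, -1, -4)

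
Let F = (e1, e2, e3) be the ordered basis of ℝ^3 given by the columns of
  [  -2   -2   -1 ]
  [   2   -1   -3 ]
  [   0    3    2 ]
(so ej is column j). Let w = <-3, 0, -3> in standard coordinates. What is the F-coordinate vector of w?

<3, -3, 3>

Write w = c_1 e1 + ... + c_3 e3 and solve for the c_i.
Gaussian elimination on [M | w] yields c = (3, -3, 3).
Check: 3e1 - 3e2 + 3e3 = <-3, 0, -3>.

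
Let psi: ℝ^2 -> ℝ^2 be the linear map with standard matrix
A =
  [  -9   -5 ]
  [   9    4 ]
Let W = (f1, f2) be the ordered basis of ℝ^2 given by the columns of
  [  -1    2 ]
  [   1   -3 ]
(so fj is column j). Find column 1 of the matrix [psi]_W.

Column 1 of [psi]_W is the W-coordinate vector of psi(f1).
In standard coordinates psi(f1) = A f1 = (4, -5).
Converting to W: (4, -5) = -2f1 + f2, so the coordinate vector is (-2, 1).

(-2, 1)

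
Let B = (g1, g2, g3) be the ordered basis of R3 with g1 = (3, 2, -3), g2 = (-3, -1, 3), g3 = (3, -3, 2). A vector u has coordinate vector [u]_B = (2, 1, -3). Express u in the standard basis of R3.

u = M [u]_B, where M has columns g1, ..., g3.
Carrying out the matrix-vector product, u = (-6, 12, -9).

(-6, 12, -9)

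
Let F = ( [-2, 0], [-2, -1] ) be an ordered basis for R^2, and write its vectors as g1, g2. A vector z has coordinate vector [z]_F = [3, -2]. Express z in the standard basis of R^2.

By definition z = 3g1 - 2g2.
Summing componentwise gives [-2, 2].

[-2, 2]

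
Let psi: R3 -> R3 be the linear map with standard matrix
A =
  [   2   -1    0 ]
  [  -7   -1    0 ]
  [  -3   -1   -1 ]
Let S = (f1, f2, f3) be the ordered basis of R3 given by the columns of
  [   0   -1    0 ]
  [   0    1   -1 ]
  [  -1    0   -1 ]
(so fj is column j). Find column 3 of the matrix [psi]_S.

<0, -1, -2>

Column 3 of [psi]_S is the S-coordinate vector of psi(f3).
In standard coordinates psi(f3) = A f3 = <1, 1, 2>.
Converting to S: <1, 1, 2> = 0·f1 - f2 - 2f3, so the coordinate vector is <0, -1, -2>.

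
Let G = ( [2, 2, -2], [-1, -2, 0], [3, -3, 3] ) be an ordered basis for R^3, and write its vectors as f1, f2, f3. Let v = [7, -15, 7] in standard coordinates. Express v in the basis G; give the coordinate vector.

[1, 4, 3]

[v]_G is the unique c with M c = v, where M has columns f1, ..., f3.
Row-reducing the augmented matrix [M | v] gives c = (1, 4, 3).
Check: f1 + 4f2 + 3f3 = [7, -15, 7].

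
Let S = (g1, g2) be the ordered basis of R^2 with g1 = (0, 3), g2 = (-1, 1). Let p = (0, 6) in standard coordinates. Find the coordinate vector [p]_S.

(2, 0)

We seek scalars with c_1 g1 + c_2 g2 = p; equivalently solve M c = p where the columns of M are g1, g2.
System: 0c_1 - c_2 = 0, 3c_1 + c_2 = 6; solving gives c_1 = 2, c_2 = 0.
Check: 2g1 + 0·g2 = (0, 6).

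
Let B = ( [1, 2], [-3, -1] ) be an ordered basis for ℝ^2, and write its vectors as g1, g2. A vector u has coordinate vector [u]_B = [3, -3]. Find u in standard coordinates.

By definition u = 3g1 - 3g2.
Summing componentwise gives [12, 9].

[12, 9]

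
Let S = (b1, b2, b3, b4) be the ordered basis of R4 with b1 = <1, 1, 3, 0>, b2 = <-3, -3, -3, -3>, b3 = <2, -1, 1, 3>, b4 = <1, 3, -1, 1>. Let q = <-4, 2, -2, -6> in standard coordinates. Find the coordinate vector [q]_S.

We seek scalars with c_1 b1 + ... + c_4 b4 = q; equivalently solve M c = q where the columns of M are b1, ..., b4.
Row-reducing the augmented matrix [M | q] gives c = (0, 0, -2, 0).
Check: 0·b1 + 0·b2 - 2b3 + 0·b4 = <-4, 2, -2, -6>.

<0, 0, -2, 0>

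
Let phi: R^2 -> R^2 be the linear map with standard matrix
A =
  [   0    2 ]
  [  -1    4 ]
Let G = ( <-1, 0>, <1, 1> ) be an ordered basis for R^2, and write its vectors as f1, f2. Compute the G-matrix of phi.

[[1, 1], [1, 3]]

The j-th column of [phi]_G is [phi(fj)]_G.
phi(f1) = A f1 = <0, 1> = f1 + f2, so column 1 is <1, 1>.
Repeating for f2 and assembling the columns gives [[1, 1], [1, 3]].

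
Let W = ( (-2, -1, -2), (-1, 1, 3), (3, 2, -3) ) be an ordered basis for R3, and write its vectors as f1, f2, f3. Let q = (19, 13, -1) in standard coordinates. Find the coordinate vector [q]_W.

Write q = c_1 f1 + ... + c_3 f3 and solve for the c_i.
Row-reducing the augmented matrix [M | q] gives c = (-4, 1, 4).
Check: -4f1 + f2 + 4f3 = (19, 13, -1).

(-4, 1, 4)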